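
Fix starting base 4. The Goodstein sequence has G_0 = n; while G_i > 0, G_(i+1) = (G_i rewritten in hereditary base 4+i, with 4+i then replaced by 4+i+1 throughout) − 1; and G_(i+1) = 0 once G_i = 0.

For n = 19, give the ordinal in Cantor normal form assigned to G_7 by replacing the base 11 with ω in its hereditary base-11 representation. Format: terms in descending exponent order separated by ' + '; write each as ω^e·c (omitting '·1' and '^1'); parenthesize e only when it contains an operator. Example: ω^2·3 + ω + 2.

[0] 19 ≡ 4^2 + 3 (base 4). Lift 5: 28. −1: 27.
[1] 27 ≡ 5^2 + 2 (base 5). Lift 6: 38. −1: 37.
[2] 37 ≡ 6^2 + 1 (base 6). Lift 7: 50. −1: 49.
[3] 49 ≡ 7^2 (base 7). Lift 8: 64. −1: 63.
[4] 63 ≡ 7·8 + 7 (base 8). Lift 9: 70. −1: 69.
[5] 69 ≡ 7·9 + 6 (base 9). Lift 10: 76. −1: 75.
[6] 75 ≡ 7·10 + 5 (base 10). Lift 11: 82. −1: 81.
[7] 81 ≡ 7·11 + 4 (base 11). Lift 12: 88. −1: 87.

ω·7 + 4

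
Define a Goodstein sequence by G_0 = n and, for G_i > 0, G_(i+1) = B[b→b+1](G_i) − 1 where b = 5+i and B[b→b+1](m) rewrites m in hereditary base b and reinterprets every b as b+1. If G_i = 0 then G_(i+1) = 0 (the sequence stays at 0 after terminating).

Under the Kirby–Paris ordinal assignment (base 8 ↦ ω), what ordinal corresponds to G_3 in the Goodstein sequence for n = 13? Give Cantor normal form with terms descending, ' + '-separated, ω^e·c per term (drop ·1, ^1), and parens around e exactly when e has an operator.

ω·2

(0) 13|_5 = 2·5 + 3 ↦ 2·6 + 3|_6 = 15 ⇒ 14
(1) 14|_6 = 2·6 + 2 ↦ 2·7 + 2|_7 = 16 ⇒ 15
(2) 15|_7 = 2·7 + 1 ↦ 2·8 + 1|_8 = 17 ⇒ 16
(3) 16|_8 = 2·8 ↦ 2·9|_9 = 18 ⇒ 17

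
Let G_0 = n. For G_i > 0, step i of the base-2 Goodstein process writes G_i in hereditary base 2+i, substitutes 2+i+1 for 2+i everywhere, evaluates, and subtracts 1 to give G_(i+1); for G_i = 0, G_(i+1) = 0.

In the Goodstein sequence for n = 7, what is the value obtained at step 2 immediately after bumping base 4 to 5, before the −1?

3128

G_0=7  [base 2] 2^2 + 2 + 1  →[2↦3]→  3^3 + 3 + 1 = 31  −1 ⇒ G_1=30
G_1=30  [base 3] 3^3 + 3  →[3↦4]→  4^4 + 4 = 260  −1 ⇒ G_2=259
G_2=259  [base 4] 4^4 + 3  →[4↦5]→  5^5 + 3 = 3128  −1 ⇒ G_3=3127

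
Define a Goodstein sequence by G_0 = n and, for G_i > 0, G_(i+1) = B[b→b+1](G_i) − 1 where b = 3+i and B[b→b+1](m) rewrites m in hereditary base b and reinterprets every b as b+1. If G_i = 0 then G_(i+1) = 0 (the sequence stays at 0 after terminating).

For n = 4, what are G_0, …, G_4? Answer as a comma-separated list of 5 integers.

4, 4, 4, 3, 2

(0) 4|_3 = 3 + 1 ↦ 4 + 1|_4 = 5 ⇒ 4
(1) 4|_4 = 4 ↦ 5|_5 = 5 ⇒ 4
(2) 4|_5 = 4 ↦ 4|_6 = 4 ⇒ 3
(3) 3|_6 = 3 ↦ 3|_7 = 3 ⇒ 2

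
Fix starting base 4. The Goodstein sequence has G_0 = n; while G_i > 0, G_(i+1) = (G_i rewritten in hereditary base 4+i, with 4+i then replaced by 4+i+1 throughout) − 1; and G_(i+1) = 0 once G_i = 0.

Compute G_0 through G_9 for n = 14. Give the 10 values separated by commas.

step 0: 14 = 3·4 + 2; sub 5 for 4: 3·5 + 2; = 17; G_1 = 17−1 = 16
step 1: 16 = 3·5 + 1; sub 6 for 5: 3·6 + 1; = 19; G_2 = 19−1 = 18
step 2: 18 = 3·6; sub 7 for 6: 3·7; = 21; G_3 = 21−1 = 20
step 3: 20 = 2·7 + 6; sub 8 for 7: 2·8 + 6; = 22; G_4 = 22−1 = 21
step 4: 21 = 2·8 + 5; sub 9 for 8: 2·9 + 5; = 23; G_5 = 23−1 = 22
step 5: 22 = 2·9 + 4; sub 10 for 9: 2·10 + 4; = 24; G_6 = 24−1 = 23
step 6: 23 = 2·10 + 3; sub 11 for 10: 2·11 + 3; = 25; G_7 = 25−1 = 24
step 7: 24 = 2·11 + 2; sub 12 for 11: 2·12 + 2; = 26; G_8 = 26−1 = 25
step 8: 25 = 2·12 + 1; sub 13 for 12: 2·13 + 1; = 27; G_9 = 27−1 = 26

14, 16, 18, 20, 21, 22, 23, 24, 25, 26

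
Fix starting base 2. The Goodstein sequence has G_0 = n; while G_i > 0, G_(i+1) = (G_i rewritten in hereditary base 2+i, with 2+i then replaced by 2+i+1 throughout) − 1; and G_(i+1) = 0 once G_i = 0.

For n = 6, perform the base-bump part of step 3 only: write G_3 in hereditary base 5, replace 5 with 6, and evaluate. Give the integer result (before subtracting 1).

46656

base 2: 6 = 2^2 + 2; at 3: 3^3 + 3 = 30; next = 29
base 3: 29 = 3^3 + 2; at 4: 4^4 + 2 = 258; next = 257
base 4: 257 = 4^4 + 1; at 5: 5^5 + 1 = 3126; next = 3125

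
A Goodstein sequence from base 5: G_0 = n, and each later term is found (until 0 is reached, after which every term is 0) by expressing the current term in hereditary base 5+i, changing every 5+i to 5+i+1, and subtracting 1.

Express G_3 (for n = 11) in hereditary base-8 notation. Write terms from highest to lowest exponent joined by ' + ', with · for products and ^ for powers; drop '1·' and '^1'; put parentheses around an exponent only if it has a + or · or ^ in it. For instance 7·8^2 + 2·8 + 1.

step 0: 11 = 2·5 + 1; sub 6 for 5: 2·6 + 1; = 13; G_1 = 13−1 = 12
step 1: 12 = 2·6; sub 7 for 6: 2·7; = 14; G_2 = 14−1 = 13
step 2: 13 = 7 + 6; sub 8 for 7: 8 + 6; = 14; G_3 = 14−1 = 13

8 + 5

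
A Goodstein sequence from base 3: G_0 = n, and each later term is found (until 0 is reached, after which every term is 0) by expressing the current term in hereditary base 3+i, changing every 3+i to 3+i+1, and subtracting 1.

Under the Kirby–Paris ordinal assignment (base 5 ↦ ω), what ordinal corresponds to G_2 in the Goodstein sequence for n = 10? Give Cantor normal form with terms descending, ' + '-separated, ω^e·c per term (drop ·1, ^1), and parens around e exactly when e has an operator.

step 0: 10 = 3^2 + 1; sub 4 for 3: 4^2 + 1; = 17; G_1 = 17−1 = 16
step 1: 16 = 4^2; sub 5 for 4: 5^2; = 25; G_2 = 25−1 = 24
step 2: 24 = 4·5 + 4; sub 6 for 5: 4·6 + 4; = 28; G_3 = 28−1 = 27

ω·4 + 4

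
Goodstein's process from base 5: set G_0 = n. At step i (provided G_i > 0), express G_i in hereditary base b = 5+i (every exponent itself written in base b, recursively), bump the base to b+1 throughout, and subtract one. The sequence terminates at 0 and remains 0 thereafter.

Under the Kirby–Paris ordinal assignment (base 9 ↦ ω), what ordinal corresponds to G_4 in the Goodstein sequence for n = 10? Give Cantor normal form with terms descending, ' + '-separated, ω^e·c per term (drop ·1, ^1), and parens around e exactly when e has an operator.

ω + 2

[0] 10 ≡ 2·5 (base 5). Lift 6: 12. −1: 11.
[1] 11 ≡ 6 + 5 (base 6). Lift 7: 12. −1: 11.
[2] 11 ≡ 7 + 4 (base 7). Lift 8: 12. −1: 11.
[3] 11 ≡ 8 + 3 (base 8). Lift 9: 12. −1: 11.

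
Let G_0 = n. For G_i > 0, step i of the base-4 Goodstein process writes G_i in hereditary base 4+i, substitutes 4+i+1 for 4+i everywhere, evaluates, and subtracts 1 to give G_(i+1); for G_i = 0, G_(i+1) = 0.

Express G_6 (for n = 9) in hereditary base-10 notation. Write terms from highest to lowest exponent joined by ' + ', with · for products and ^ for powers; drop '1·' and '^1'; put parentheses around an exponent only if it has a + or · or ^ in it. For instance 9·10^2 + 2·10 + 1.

[0] 9 ≡ 2·4 + 1 (base 4). Lift 5: 11. −1: 10.
[1] 10 ≡ 2·5 (base 5). Lift 6: 12. −1: 11.
[2] 11 ≡ 6 + 5 (base 6). Lift 7: 12. −1: 11.
[3] 11 ≡ 7 + 4 (base 7). Lift 8: 12. −1: 11.
[4] 11 ≡ 8 + 3 (base 8). Lift 9: 12. −1: 11.
[5] 11 ≡ 9 + 2 (base 9). Lift 10: 12. −1: 11.

10 + 1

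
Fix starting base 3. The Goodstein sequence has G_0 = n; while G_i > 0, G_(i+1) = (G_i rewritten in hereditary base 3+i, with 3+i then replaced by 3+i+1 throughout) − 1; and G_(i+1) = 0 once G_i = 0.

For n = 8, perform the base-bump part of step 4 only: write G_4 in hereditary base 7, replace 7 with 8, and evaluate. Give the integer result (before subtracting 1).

G_0 = 8. HB_3(8) = 2·3 + 2. Bump = 10. G_1 = 9.
G_1 = 9. HB_4(9) = 2·4 + 1. Bump = 11. G_2 = 10.
G_2 = 10. HB_5(10) = 2·5. Bump = 12. G_3 = 11.
G_3 = 11. HB_6(11) = 6 + 5. Bump = 12. G_4 = 11.
G_4 = 11. HB_7(11) = 7 + 4. Bump = 12. G_5 = 11.

12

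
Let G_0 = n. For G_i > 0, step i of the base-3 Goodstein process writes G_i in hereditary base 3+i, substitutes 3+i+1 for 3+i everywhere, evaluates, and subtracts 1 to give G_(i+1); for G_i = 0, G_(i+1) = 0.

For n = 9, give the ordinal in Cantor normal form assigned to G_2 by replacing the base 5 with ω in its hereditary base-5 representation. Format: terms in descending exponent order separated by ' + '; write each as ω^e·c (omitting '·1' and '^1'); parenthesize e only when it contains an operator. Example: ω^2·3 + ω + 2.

step 0: 9 = 3^2; sub 4 for 3: 4^2; = 16; G_1 = 16−1 = 15
step 1: 15 = 3·4 + 3; sub 5 for 4: 3·5 + 3; = 18; G_2 = 18−1 = 17
step 2: 17 = 3·5 + 2; sub 6 for 5: 3·6 + 2; = 20; G_3 = 20−1 = 19

ω·3 + 2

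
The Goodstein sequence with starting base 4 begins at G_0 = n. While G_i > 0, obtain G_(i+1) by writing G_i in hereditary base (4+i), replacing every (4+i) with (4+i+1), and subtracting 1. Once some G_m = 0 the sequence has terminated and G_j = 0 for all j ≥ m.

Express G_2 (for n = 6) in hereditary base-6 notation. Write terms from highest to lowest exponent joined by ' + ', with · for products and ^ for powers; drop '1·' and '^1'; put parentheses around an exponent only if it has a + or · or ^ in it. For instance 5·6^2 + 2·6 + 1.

6 —HB4→ 4 + 2 —bump→ 5 + 2 = 7 —(−1)→ 6
6 —HB5→ 5 + 1 —bump→ 6 + 1 = 7 —(−1)→ 6
6 —HB6→ 6 —bump→ 7 = 7 —(−1)→ 6

6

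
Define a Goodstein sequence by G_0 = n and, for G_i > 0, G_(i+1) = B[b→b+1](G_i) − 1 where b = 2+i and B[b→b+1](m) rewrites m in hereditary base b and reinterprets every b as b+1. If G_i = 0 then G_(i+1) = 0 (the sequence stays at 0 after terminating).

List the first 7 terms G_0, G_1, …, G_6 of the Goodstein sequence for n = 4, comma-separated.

4, 26, 41, 60, 83, 109, 139

step 0: 4 = 2^2; sub 3 for 2: 3^3; = 27; G_1 = 27−1 = 26
step 1: 26 = 2·3^2 + 2·3 + 2; sub 4 for 3: 2·4^2 + 2·4 + 2; = 42; G_2 = 42−1 = 41
step 2: 41 = 2·4^2 + 2·4 + 1; sub 5 for 4: 2·5^2 + 2·5 + 1; = 61; G_3 = 61−1 = 60
step 3: 60 = 2·5^2 + 2·5; sub 6 for 5: 2·6^2 + 2·6; = 84; G_4 = 84−1 = 83
step 4: 83 = 2·6^2 + 6 + 5; sub 7 for 6: 2·7^2 + 7 + 5; = 110; G_5 = 110−1 = 109
step 5: 109 = 2·7^2 + 7 + 4; sub 8 for 7: 2·8^2 + 8 + 4; = 140; G_6 = 140−1 = 139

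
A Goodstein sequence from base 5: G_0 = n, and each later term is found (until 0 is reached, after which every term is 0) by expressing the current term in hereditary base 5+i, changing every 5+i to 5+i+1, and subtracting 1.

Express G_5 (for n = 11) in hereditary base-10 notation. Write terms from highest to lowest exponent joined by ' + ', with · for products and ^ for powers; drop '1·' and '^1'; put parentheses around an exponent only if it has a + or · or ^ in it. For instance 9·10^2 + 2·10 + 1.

10 + 3

G_0 = 11. HB_5(11) = 2·5 + 1. Bump = 13. G_1 = 12.
G_1 = 12. HB_6(12) = 2·6. Bump = 14. G_2 = 13.
G_2 = 13. HB_7(13) = 7 + 6. Bump = 14. G_3 = 13.
G_3 = 13. HB_8(13) = 8 + 5. Bump = 14. G_4 = 13.
G_4 = 13. HB_9(13) = 9 + 4. Bump = 14. G_5 = 13.
G_5 = 13. HB_10(13) = 10 + 3. Bump = 14. G_6 = 13.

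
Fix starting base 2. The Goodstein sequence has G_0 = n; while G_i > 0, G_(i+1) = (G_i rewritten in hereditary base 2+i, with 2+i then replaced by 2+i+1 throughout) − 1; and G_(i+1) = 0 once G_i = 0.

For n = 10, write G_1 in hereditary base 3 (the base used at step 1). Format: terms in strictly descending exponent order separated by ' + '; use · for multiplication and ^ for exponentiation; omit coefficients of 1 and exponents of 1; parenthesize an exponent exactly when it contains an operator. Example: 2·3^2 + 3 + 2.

3^(3 + 1) + 2

i=0: 10 = 2^(2 + 1) + 2 (b=2); 2→3: 3^(3 + 1) + 3 = 84; 84−1 = 83
i=1: 83 = 3^(3 + 1) + 2 (b=3); 3→4: 4^(4 + 1) + 2 = 1026; 1026−1 = 1025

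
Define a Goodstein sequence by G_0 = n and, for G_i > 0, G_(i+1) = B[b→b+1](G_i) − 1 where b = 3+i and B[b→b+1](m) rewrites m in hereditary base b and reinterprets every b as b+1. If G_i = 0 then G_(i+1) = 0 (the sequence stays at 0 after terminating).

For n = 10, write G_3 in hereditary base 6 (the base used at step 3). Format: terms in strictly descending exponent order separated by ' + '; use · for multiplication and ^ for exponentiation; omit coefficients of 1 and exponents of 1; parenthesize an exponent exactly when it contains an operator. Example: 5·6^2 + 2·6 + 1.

10 —HB3→ 3^2 + 1 —bump→ 4^2 + 1 = 17 —(−1)→ 16
16 —HB4→ 4^2 —bump→ 5^2 = 25 —(−1)→ 24
24 —HB5→ 4·5 + 4 —bump→ 4·6 + 4 = 28 —(−1)→ 27
27 —HB6→ 4·6 + 3 —bump→ 4·7 + 3 = 31 —(−1)→ 30

4·6 + 3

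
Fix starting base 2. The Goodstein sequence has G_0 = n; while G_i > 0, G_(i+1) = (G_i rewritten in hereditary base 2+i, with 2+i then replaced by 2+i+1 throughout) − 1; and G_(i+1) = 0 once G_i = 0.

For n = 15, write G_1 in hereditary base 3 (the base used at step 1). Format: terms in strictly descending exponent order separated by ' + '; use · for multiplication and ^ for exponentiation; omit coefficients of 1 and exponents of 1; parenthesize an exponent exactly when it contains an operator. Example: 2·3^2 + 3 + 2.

3^(3 + 1) + 3^3 + 3

step 0: 15 = 2^(2 + 1) + 2^2 + 2 + 1; sub 3 for 2: 3^(3 + 1) + 3^3 + 3 + 1; = 112; G_1 = 112−1 = 111
step 1: 111 = 3^(3 + 1) + 3^3 + 3; sub 4 for 3: 4^(4 + 1) + 4^4 + 4; = 1284; G_2 = 1284−1 = 1283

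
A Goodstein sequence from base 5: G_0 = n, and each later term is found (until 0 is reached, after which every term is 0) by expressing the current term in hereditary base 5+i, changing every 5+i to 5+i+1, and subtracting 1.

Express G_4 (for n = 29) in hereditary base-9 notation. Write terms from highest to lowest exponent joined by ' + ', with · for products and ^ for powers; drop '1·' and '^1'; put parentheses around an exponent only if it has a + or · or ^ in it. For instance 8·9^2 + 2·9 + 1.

9^2

[0] 29 ≡ 5^2 + 4 (base 5). Lift 6: 40. −1: 39.
[1] 39 ≡ 6^2 + 3 (base 6). Lift 7: 52. −1: 51.
[2] 51 ≡ 7^2 + 2 (base 7). Lift 8: 66. −1: 65.
[3] 65 ≡ 8^2 + 1 (base 8). Lift 9: 82. −1: 81.
[4] 81 ≡ 9^2 (base 9). Lift 10: 100. −1: 99.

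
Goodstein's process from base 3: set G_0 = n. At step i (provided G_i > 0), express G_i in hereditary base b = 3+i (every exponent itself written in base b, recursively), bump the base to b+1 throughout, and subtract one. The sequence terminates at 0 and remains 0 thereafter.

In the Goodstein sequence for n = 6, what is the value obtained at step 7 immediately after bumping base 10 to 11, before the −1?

5

[0] 6 ≡ 2·3 (base 3). Lift 4: 8. −1: 7.
[1] 7 ≡ 4 + 3 (base 4). Lift 5: 8. −1: 7.
[2] 7 ≡ 5 + 2 (base 5). Lift 6: 8. −1: 7.
[3] 7 ≡ 6 + 1 (base 6). Lift 7: 8. −1: 7.
[4] 7 ≡ 7 (base 7). Lift 8: 8. −1: 7.
[5] 7 ≡ 7 (base 8). Lift 9: 7. −1: 6.
[6] 6 ≡ 6 (base 9). Lift 10: 6. −1: 5.
[7] 5 ≡ 5 (base 10). Lift 11: 5. −1: 4.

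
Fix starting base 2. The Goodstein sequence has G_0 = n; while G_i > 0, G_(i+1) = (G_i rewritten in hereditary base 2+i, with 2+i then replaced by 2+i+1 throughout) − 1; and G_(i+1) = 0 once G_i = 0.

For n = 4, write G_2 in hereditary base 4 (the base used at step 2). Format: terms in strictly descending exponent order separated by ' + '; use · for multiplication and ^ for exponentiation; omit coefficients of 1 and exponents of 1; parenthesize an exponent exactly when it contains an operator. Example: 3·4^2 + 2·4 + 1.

G_0=4  [base 2] 2^2  →[2↦3]→  3^3 = 27  −1 ⇒ G_1=26
G_1=26  [base 3] 2·3^2 + 2·3 + 2  →[3↦4]→  2·4^2 + 2·4 + 2 = 42  −1 ⇒ G_2=41
G_2=41  [base 4] 2·4^2 + 2·4 + 1  →[4↦5]→  2·5^2 + 2·5 + 1 = 61  −1 ⇒ G_3=60

2·4^2 + 2·4 + 1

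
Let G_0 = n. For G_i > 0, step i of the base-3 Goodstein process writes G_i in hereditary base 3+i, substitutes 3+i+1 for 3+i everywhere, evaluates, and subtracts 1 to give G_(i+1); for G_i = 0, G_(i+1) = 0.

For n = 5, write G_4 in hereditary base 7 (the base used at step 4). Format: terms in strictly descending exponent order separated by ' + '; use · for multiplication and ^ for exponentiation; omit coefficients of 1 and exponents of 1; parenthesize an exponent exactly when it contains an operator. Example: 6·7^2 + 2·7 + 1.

base 3: 5 = 3 + 2; at 4: 4 + 2 = 6; next = 5
base 4: 5 = 4 + 1; at 5: 5 + 1 = 6; next = 5
base 5: 5 = 5; at 6: 6 = 6; next = 5
base 6: 5 = 5; at 7: 5 = 5; next = 4
base 7: 4 = 4; at 8: 4 = 4; next = 3

4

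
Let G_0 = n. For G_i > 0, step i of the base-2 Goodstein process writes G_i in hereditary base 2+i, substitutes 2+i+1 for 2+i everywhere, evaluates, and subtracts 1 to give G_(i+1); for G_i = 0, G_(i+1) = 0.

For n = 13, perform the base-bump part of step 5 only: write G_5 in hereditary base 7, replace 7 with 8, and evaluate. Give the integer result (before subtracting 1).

[0] 13 ≡ 2^(2 + 1) + 2^2 + 1 (base 2). Lift 3: 109. −1: 108.
[1] 108 ≡ 3^(3 + 1) + 3^3 (base 3). Lift 4: 1280. −1: 1279.
[2] 1279 ≡ 4^(4 + 1) + 3·4^3 + 3·4^2 + 3·4 + 3 (base 4). Lift 5: 16093. −1: 16092.
[3] 16092 ≡ 5^(5 + 1) + 3·5^3 + 3·5^2 + 3·5 + 2 (base 5). Lift 6: 280712. −1: 280711.
[4] 280711 ≡ 6^(6 + 1) + 3·6^3 + 3·6^2 + 3·6 + 1 (base 6). Lift 7: 5765999. −1: 5765998.
[5] 5765998 ≡ 7^(7 + 1) + 3·7^3 + 3·7^2 + 3·7 (base 7). Lift 8: 134219480. −1: 134219479.

134219480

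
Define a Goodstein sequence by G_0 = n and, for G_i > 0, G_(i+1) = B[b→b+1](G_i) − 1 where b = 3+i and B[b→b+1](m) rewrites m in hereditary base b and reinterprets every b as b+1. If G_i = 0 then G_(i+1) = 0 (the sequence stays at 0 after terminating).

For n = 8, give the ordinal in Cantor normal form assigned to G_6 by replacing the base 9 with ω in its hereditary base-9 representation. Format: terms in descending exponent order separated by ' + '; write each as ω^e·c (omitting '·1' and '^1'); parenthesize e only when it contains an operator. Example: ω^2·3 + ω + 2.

(0) 8|_3 = 2·3 + 2 ↦ 2·4 + 2|_4 = 10 ⇒ 9
(1) 9|_4 = 2·4 + 1 ↦ 2·5 + 1|_5 = 11 ⇒ 10
(2) 10|_5 = 2·5 ↦ 2·6|_6 = 12 ⇒ 11
(3) 11|_6 = 6 + 5 ↦ 7 + 5|_7 = 12 ⇒ 11
(4) 11|_7 = 7 + 4 ↦ 8 + 4|_8 = 12 ⇒ 11
(5) 11|_8 = 8 + 3 ↦ 9 + 3|_9 = 12 ⇒ 11
(6) 11|_9 = 9 + 2 ↦ 10 + 2|_10 = 12 ⇒ 11

ω + 2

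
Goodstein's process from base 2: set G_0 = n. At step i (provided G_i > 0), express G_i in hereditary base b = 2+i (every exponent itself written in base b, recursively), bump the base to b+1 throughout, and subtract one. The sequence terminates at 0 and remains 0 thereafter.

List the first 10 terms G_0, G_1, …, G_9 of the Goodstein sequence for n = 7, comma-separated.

7, 30, 259, 3127, 46657, 823543, 16777215, 37665879, 77777775, 150051213

G_0=7  [base 2] 2^2 + 2 + 1  →[2↦3]→  3^3 + 3 + 1 = 31  −1 ⇒ G_1=30
G_1=30  [base 3] 3^3 + 3  →[3↦4]→  4^4 + 4 = 260  −1 ⇒ G_2=259
G_2=259  [base 4] 4^4 + 3  →[4↦5]→  5^5 + 3 = 3128  −1 ⇒ G_3=3127
G_3=3127  [base 5] 5^5 + 2  →[5↦6]→  6^6 + 2 = 46658  −1 ⇒ G_4=46657
G_4=46657  [base 6] 6^6 + 1  →[6↦7]→  7^7 + 1 = 823544  −1 ⇒ G_5=823543
G_5=823543  [base 7] 7^7  →[7↦8]→  8^8 = 16777216  −1 ⇒ G_6=16777215
G_6=16777215  [base 8] 7·8^7 + 7·8^6 + 7·8^5 + 7·8^4 + 7·8^3 + 7·8^2 + 7·8 + 7  →[8↦9]→  7·9^7 + 7·9^6 + 7·9^5 + 7·9^4 + 7·9^3 + 7·9^2 + 7·9 + 7 = 37665880  −1 ⇒ G_7=37665879
G_7=37665879  [base 9] 7·9^7 + 7·9^6 + 7·9^5 + 7·9^4 + 7·9^3 + 7·9^2 + 7·9 + 6  →[9↦10]→  7·10^7 + 7·10^6 + 7·10^5 + 7·10^4 + 7·10^3 + 7·10^2 + 7·10 + 6 = 77777776  −1 ⇒ G_8=77777775
G_8=77777775  [base 10] 7·10^7 + 7·10^6 + 7·10^5 + 7·10^4 + 7·10^3 + 7·10^2 + 7·10 + 5  →[10↦11]→  7·11^7 + 7·11^6 + 7·11^5 + 7·11^4 + 7·11^3 + 7·11^2 + 7·11 + 5 = 150051214  −1 ⇒ G_9=150051213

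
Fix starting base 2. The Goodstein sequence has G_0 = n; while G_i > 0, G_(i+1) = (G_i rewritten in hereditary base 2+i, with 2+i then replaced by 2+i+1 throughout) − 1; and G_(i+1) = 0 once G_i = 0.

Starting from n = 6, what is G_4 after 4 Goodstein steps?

G_0 = 6. HB_2(6) = 2^2 + 2. Bump = 30. G_1 = 29.
G_1 = 29. HB_3(29) = 3^3 + 2. Bump = 258. G_2 = 257.
G_2 = 257. HB_4(257) = 4^4 + 1. Bump = 3126. G_3 = 3125.
G_3 = 3125. HB_5(3125) = 5^5. Bump = 46656. G_4 = 46655.

46655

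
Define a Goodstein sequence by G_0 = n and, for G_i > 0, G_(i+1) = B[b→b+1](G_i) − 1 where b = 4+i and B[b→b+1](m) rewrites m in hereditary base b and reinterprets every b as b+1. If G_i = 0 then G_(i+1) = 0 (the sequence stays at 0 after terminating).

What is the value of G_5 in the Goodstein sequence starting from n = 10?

i=0: 10 = 2·4 + 2 (b=4); 4→5: 2·5 + 2 = 12; 12−1 = 11
i=1: 11 = 2·5 + 1 (b=5); 5→6: 2·6 + 1 = 13; 13−1 = 12
i=2: 12 = 2·6 (b=6); 6→7: 2·7 = 14; 14−1 = 13
i=3: 13 = 7 + 6 (b=7); 7→8: 8 + 6 = 14; 14−1 = 13
i=4: 13 = 8 + 5 (b=8); 8→9: 9 + 5 = 14; 14−1 = 13
i=5: 13 = 9 + 4 (b=9); 9→10: 10 + 4 = 14; 14−1 = 13

13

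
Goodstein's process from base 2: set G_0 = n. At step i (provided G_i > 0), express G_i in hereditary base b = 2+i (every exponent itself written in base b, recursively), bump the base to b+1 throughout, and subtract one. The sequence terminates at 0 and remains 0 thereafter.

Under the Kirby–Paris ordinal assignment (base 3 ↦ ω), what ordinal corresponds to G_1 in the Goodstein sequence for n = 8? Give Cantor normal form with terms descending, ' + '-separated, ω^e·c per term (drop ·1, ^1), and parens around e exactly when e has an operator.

ω^ω·2 + ω^2·2 + ω·2 + 2

8 —HB2→ 2^(2 + 1) —bump→ 3^(3 + 1) = 81 —(−1)→ 80
80 —HB3→ 2·3^3 + 2·3^2 + 2·3 + 2 —bump→ 2·4^4 + 2·4^2 + 2·4 + 2 = 554 —(−1)→ 553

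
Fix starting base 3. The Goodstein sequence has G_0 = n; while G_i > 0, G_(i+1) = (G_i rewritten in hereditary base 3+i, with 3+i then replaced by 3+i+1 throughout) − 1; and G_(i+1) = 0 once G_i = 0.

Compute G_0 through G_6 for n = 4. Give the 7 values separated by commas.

G_0 = 4. HB_3(4) = 3 + 1. Bump = 5. G_1 = 4.
G_1 = 4. HB_4(4) = 4. Bump = 5. G_2 = 4.
G_2 = 4. HB_5(4) = 4. Bump = 4. G_3 = 3.
G_3 = 3. HB_6(3) = 3. Bump = 3. G_4 = 2.
G_4 = 2. HB_7(2) = 2. Bump = 2. G_5 = 1.
G_5 = 1. HB_8(1) = 1. Bump = 1. G_6 = 0.

4, 4, 4, 3, 2, 1, 0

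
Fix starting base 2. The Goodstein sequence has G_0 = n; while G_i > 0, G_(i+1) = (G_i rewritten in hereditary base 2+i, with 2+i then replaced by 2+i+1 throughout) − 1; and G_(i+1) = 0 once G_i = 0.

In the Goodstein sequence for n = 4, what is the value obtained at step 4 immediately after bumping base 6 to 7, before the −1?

110

[0] 4 ≡ 2^2 (base 2). Lift 3: 27. −1: 26.
[1] 26 ≡ 2·3^2 + 2·3 + 2 (base 3). Lift 4: 42. −1: 41.
[2] 41 ≡ 2·4^2 + 2·4 + 1 (base 4). Lift 5: 61. −1: 60.
[3] 60 ≡ 2·5^2 + 2·5 (base 5). Lift 6: 84. −1: 83.
[4] 83 ≡ 2·6^2 + 6 + 5 (base 6). Lift 7: 110. −1: 109.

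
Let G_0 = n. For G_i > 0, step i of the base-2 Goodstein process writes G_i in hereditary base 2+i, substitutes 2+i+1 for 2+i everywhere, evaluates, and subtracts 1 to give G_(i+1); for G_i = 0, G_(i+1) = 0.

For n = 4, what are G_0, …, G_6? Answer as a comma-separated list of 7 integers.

4, 26, 41, 60, 83, 109, 139

[0] 4 ≡ 2^2 (base 2). Lift 3: 27. −1: 26.
[1] 26 ≡ 2·3^2 + 2·3 + 2 (base 3). Lift 4: 42. −1: 41.
[2] 41 ≡ 2·4^2 + 2·4 + 1 (base 4). Lift 5: 61. −1: 60.
[3] 60 ≡ 2·5^2 + 2·5 (base 5). Lift 6: 84. −1: 83.
[4] 83 ≡ 2·6^2 + 6 + 5 (base 6). Lift 7: 110. −1: 109.
[5] 109 ≡ 2·7^2 + 7 + 4 (base 7). Lift 8: 140. −1: 139.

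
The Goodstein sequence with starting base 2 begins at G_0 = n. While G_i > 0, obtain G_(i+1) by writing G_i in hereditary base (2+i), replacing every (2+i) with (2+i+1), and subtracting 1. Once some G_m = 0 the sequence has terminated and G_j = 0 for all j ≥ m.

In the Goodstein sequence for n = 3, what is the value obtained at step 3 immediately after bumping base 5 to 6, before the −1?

G_0=3  [base 2] 2 + 1  →[2↦3]→  3 + 1 = 4  −1 ⇒ G_1=3
G_1=3  [base 3] 3  →[3↦4]→  4 = 4  −1 ⇒ G_2=3
G_2=3  [base 4] 3  →[4↦5]→  3 = 3  −1 ⇒ G_3=2

2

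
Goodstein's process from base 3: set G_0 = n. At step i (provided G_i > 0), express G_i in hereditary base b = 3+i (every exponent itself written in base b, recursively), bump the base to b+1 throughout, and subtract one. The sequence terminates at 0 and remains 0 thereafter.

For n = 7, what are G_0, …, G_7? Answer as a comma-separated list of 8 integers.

i=0: 7 = 2·3 + 1 (b=3); 3→4: 2·4 + 1 = 9; 9−1 = 8
i=1: 8 = 2·4 (b=4); 4→5: 2·5 = 10; 10−1 = 9
i=2: 9 = 5 + 4 (b=5); 5→6: 6 + 4 = 10; 10−1 = 9
i=3: 9 = 6 + 3 (b=6); 6→7: 7 + 3 = 10; 10−1 = 9
i=4: 9 = 7 + 2 (b=7); 7→8: 8 + 2 = 10; 10−1 = 9
i=5: 9 = 8 + 1 (b=8); 8→9: 9 + 1 = 10; 10−1 = 9
i=6: 9 = 9 (b=9); 9→10: 10 = 10; 10−1 = 9

7, 8, 9, 9, 9, 9, 9, 9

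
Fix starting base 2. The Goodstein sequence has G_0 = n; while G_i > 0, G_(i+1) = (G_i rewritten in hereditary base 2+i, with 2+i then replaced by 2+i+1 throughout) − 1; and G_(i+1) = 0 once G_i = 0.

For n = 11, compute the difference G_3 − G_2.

14600

(0) 11|_2 = 2^(2 + 1) + 2 + 1 ↦ 3^(3 + 1) + 3 + 1|_3 = 85 ⇒ 84
(1) 84|_3 = 3^(3 + 1) + 3 ↦ 4^(4 + 1) + 4|_4 = 1028 ⇒ 1027
(2) 1027|_4 = 4^(4 + 1) + 3 ↦ 5^(5 + 1) + 3|_5 = 15628 ⇒ 15627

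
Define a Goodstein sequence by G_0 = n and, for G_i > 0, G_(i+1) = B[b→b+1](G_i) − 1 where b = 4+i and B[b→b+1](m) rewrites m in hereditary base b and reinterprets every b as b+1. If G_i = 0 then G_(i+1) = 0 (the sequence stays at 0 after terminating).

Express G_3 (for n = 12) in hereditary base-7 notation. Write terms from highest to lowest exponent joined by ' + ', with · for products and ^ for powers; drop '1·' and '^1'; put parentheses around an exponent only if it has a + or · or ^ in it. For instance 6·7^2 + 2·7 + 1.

G_0 = 12. HB_4(12) = 3·4. Bump = 15. G_1 = 14.
G_1 = 14. HB_5(14) = 2·5 + 4. Bump = 16. G_2 = 15.
G_2 = 15. HB_6(15) = 2·6 + 3. Bump = 17. G_3 = 16.

2·7 + 2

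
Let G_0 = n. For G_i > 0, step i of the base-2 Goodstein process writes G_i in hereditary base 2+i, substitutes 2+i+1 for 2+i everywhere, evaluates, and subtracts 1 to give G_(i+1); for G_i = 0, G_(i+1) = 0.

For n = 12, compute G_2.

1065

[0] 12 ≡ 2^(2 + 1) + 2^2 (base 2). Lift 3: 108. −1: 107.
[1] 107 ≡ 3^(3 + 1) + 2·3^2 + 2·3 + 2 (base 3). Lift 4: 1066. −1: 1065.
[2] 1065 ≡ 4^(4 + 1) + 2·4^2 + 2·4 + 1 (base 4). Lift 5: 15686. −1: 15685.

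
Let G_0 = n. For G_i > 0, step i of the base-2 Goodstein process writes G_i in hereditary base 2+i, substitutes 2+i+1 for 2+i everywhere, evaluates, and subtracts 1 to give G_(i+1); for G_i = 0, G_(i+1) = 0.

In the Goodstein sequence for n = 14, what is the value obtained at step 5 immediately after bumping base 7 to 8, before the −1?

G_0 = 14. HB_2(14) = 2^(2 + 1) + 2^2 + 2. Bump = 111. G_1 = 110.
G_1 = 110. HB_3(110) = 3^(3 + 1) + 3^3 + 2. Bump = 1282. G_2 = 1281.
G_2 = 1281. HB_4(1281) = 4^(4 + 1) + 4^4 + 1. Bump = 18751. G_3 = 18750.
G_3 = 18750. HB_5(18750) = 5^(5 + 1) + 5^5. Bump = 326592. G_4 = 326591.
G_4 = 326591. HB_6(326591) = 6^(6 + 1) + 5·6^5 + 5·6^4 + 5·6^3 + 5·6^2 + 5·6 + 5. Bump = 5862841. G_5 = 5862840.
G_5 = 5862840. HB_7(5862840) = 7^(7 + 1) + 5·7^5 + 5·7^4 + 5·7^3 + 5·7^2 + 5·7 + 4. Bump = 134404972. G_6 = 134404971.

134404972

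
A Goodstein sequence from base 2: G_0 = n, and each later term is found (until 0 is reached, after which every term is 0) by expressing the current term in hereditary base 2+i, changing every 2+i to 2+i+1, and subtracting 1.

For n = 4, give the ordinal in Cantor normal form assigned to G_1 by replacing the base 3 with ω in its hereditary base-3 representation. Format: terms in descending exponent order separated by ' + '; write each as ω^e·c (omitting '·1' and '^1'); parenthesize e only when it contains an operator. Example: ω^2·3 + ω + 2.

ω^2·2 + ω·2 + 2

base 2: 4 = 2^2; at 3: 3^3 = 27; next = 26
base 3: 26 = 2·3^2 + 2·3 + 2; at 4: 2·4^2 + 2·4 + 2 = 42; next = 41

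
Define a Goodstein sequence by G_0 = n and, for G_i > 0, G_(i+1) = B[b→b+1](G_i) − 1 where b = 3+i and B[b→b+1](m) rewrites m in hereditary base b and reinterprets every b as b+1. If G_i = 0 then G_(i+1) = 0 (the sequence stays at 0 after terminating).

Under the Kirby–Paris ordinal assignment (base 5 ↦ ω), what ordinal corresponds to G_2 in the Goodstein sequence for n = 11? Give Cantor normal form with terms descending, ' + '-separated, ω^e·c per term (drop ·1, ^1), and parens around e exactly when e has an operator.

ω^2

base 3: 11 = 3^2 + 2; at 4: 4^2 + 2 = 18; next = 17
base 4: 17 = 4^2 + 1; at 5: 5^2 + 1 = 26; next = 25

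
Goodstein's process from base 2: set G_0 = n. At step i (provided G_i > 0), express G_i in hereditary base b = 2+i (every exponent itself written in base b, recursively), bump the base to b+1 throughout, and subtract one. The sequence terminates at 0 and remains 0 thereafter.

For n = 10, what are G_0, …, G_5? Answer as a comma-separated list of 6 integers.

10, 83, 1025, 15625, 279935, 4215754

10 —HB2→ 2^(2 + 1) + 2 —bump→ 3^(3 + 1) + 3 = 84 —(−1)→ 83
83 —HB3→ 3^(3 + 1) + 2 —bump→ 4^(4 + 1) + 2 = 1026 —(−1)→ 1025
1025 —HB4→ 4^(4 + 1) + 1 —bump→ 5^(5 + 1) + 1 = 15626 —(−1)→ 15625
15625 —HB5→ 5^(5 + 1) —bump→ 6^(6 + 1) = 279936 —(−1)→ 279935
279935 —HB6→ 5·6^6 + 5·6^5 + 5·6^4 + 5·6^3 + 5·6^2 + 5·6 + 5 —bump→ 5·7^7 + 5·7^5 + 5·7^4 + 5·7^3 + 5·7^2 + 5·7 + 5 = 4215755 —(−1)→ 4215754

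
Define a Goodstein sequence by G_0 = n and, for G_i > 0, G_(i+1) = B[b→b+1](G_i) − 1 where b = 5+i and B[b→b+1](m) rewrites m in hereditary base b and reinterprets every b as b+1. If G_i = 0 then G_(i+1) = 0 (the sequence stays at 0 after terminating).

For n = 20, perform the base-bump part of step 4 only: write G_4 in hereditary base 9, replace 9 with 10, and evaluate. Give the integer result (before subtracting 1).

32

base 5: 20 = 4·5; at 6: 4·6 = 24; next = 23
base 6: 23 = 3·6 + 5; at 7: 3·7 + 5 = 26; next = 25
base 7: 25 = 3·7 + 4; at 8: 3·8 + 4 = 28; next = 27
base 8: 27 = 3·8 + 3; at 9: 3·9 + 3 = 30; next = 29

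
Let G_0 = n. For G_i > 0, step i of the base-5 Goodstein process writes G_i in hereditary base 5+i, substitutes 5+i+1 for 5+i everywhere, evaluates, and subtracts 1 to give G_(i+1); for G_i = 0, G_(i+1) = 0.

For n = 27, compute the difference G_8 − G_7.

6

(0) 27|_5 = 5^2 + 2 ↦ 6^2 + 2|_6 = 38 ⇒ 37
(1) 37|_6 = 6^2 + 1 ↦ 7^2 + 1|_7 = 50 ⇒ 49
(2) 49|_7 = 7^2 ↦ 8^2|_8 = 64 ⇒ 63
(3) 63|_8 = 7·8 + 7 ↦ 7·9 + 7|_9 = 70 ⇒ 69
(4) 69|_9 = 7·9 + 6 ↦ 7·10 + 6|_10 = 76 ⇒ 75
(5) 75|_10 = 7·10 + 5 ↦ 7·11 + 5|_11 = 82 ⇒ 81
(6) 81|_11 = 7·11 + 4 ↦ 7·12 + 4|_12 = 88 ⇒ 87
(7) 87|_12 = 7·12 + 3 ↦ 7·13 + 3|_13 = 94 ⇒ 93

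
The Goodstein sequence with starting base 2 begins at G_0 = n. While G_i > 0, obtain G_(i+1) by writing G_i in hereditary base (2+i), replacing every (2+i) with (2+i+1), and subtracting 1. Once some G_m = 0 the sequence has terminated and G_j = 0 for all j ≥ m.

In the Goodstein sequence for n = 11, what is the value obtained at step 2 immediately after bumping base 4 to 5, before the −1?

15628

base 2: 11 = 2^(2 + 1) + 2 + 1; at 3: 3^(3 + 1) + 3 + 1 = 85; next = 84
base 3: 84 = 3^(3 + 1) + 3; at 4: 4^(4 + 1) + 4 = 1028; next = 1027
base 4: 1027 = 4^(4 + 1) + 3; at 5: 5^(5 + 1) + 3 = 15628; next = 15627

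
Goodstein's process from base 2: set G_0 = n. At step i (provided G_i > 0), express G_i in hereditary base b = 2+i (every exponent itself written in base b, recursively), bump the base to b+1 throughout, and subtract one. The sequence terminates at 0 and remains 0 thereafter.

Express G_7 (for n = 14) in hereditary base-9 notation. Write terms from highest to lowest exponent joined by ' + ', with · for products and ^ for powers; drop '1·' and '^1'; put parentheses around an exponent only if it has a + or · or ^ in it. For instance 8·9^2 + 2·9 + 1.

i=0: 14 = 2^(2 + 1) + 2^2 + 2 (b=2); 2→3: 3^(3 + 1) + 3^3 + 3 = 111; 111−1 = 110
i=1: 110 = 3^(3 + 1) + 3^3 + 2 (b=3); 3→4: 4^(4 + 1) + 4^4 + 2 = 1282; 1282−1 = 1281
i=2: 1281 = 4^(4 + 1) + 4^4 + 1 (b=4); 4→5: 5^(5 + 1) + 5^5 + 1 = 18751; 18751−1 = 18750
i=3: 18750 = 5^(5 + 1) + 5^5 (b=5); 5→6: 6^(6 + 1) + 6^6 = 326592; 326592−1 = 326591
i=4: 326591 = 6^(6 + 1) + 5·6^5 + 5·6^4 + 5·6^3 + 5·6^2 + 5·6 + 5 (b=6); 6→7: 7^(7 + 1) + 5·7^5 + 5·7^4 + 5·7^3 + 5·7^2 + 5·7 + 5 = 5862841; 5862841−1 = 5862840
i=5: 5862840 = 7^(7 + 1) + 5·7^5 + 5·7^4 + 5·7^3 + 5·7^2 + 5·7 + 4 (b=7); 7→8: 8^(8 + 1) + 5·8^5 + 5·8^4 + 5·8^3 + 5·8^2 + 5·8 + 4 = 134404972; 134404972−1 = 134404971
i=6: 134404971 = 8^(8 + 1) + 5·8^5 + 5·8^4 + 5·8^3 + 5·8^2 + 5·8 + 3 (b=8); 8→9: 9^(9 + 1) + 5·9^5 + 5·9^4 + 5·9^3 + 5·9^2 + 5·9 + 3 = 3487116549; 3487116549−1 = 3487116548

9^(9 + 1) + 5·9^5 + 5·9^4 + 5·9^3 + 5·9^2 + 5·9 + 2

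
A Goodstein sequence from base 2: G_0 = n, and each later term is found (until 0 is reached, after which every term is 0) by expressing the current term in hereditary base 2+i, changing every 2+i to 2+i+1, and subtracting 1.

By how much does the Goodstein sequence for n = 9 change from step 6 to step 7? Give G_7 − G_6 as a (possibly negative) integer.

1111930522

9 —HB2→ 2^(2 + 1) + 1 —bump→ 3^(3 + 1) + 1 = 82 —(−1)→ 81
81 —HB3→ 3^(3 + 1) —bump→ 4^(4 + 1) = 1024 —(−1)→ 1023
1023 —HB4→ 3·4^4 + 3·4^3 + 3·4^2 + 3·4 + 3 —bump→ 3·5^5 + 3·5^3 + 3·5^2 + 3·5 + 3 = 9843 —(−1)→ 9842
9842 —HB5→ 3·5^5 + 3·5^3 + 3·5^2 + 3·5 + 2 —bump→ 3·6^6 + 3·6^3 + 3·6^2 + 3·6 + 2 = 140744 —(−1)→ 140743
140743 —HB6→ 3·6^6 + 3·6^3 + 3·6^2 + 3·6 + 1 —bump→ 3·7^7 + 3·7^3 + 3·7^2 + 3·7 + 1 = 2471827 —(−1)→ 2471826
2471826 —HB7→ 3·7^7 + 3·7^3 + 3·7^2 + 3·7 —bump→ 3·8^8 + 3·8^3 + 3·8^2 + 3·8 = 50333400 —(−1)→ 50333399
50333399 —HB8→ 3·8^8 + 3·8^3 + 3·8^2 + 2·8 + 7 —bump→ 3·9^9 + 3·9^3 + 3·9^2 + 2·9 + 7 = 1162263922 —(−1)→ 1162263921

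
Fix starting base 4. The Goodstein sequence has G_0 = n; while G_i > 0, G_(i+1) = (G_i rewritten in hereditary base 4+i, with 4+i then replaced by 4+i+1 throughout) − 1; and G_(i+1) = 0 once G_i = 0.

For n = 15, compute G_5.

base 4: 15 = 3·4 + 3; at 5: 3·5 + 3 = 18; next = 17
base 5: 17 = 3·5 + 2; at 6: 3·6 + 2 = 20; next = 19
base 6: 19 = 3·6 + 1; at 7: 3·7 + 1 = 22; next = 21
base 7: 21 = 3·7; at 8: 3·8 = 24; next = 23
base 8: 23 = 2·8 + 7; at 9: 2·9 + 7 = 25; next = 24

24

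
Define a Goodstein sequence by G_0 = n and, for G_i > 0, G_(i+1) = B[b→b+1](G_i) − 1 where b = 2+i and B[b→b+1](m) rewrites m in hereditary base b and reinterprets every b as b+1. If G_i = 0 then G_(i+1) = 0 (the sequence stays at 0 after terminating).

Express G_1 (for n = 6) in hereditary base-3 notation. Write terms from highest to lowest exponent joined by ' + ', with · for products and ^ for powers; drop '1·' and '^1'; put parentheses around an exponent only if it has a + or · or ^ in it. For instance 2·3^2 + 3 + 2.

3^3 + 2

(0) 6|_2 = 2^2 + 2 ↦ 3^3 + 3|_3 = 30 ⇒ 29
(1) 29|_3 = 3^3 + 2 ↦ 4^4 + 2|_4 = 258 ⇒ 257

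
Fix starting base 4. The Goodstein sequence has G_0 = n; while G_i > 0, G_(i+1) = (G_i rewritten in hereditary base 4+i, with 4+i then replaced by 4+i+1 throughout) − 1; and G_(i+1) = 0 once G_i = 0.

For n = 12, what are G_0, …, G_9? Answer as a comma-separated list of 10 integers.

(0) 12|_4 = 3·4 ↦ 3·5|_5 = 15 ⇒ 14
(1) 14|_5 = 2·5 + 4 ↦ 2·6 + 4|_6 = 16 ⇒ 15
(2) 15|_6 = 2·6 + 3 ↦ 2·7 + 3|_7 = 17 ⇒ 16
(3) 16|_7 = 2·7 + 2 ↦ 2·8 + 2|_8 = 18 ⇒ 17
(4) 17|_8 = 2·8 + 1 ↦ 2·9 + 1|_9 = 19 ⇒ 18
(5) 18|_9 = 2·9 ↦ 2·10|_10 = 20 ⇒ 19
(6) 19|_10 = 10 + 9 ↦ 11 + 9|_11 = 20 ⇒ 19
(7) 19|_11 = 11 + 8 ↦ 12 + 8|_12 = 20 ⇒ 19
(8) 19|_12 = 12 + 7 ↦ 13 + 7|_13 = 20 ⇒ 19

12, 14, 15, 16, 17, 18, 19, 19, 19, 19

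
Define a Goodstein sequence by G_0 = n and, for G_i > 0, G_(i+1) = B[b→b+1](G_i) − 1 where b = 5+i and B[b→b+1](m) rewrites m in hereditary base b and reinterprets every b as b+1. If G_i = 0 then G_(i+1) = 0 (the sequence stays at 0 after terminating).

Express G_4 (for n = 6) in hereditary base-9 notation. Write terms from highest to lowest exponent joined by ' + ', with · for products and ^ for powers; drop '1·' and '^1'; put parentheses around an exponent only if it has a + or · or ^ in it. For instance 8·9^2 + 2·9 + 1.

4

G_0=6  [base 5] 5 + 1  →[5↦6]→  6 + 1 = 7  −1 ⇒ G_1=6
G_1=6  [base 6] 6  →[6↦7]→  7 = 7  −1 ⇒ G_2=6
G_2=6  [base 7] 6  →[7↦8]→  6 = 6  −1 ⇒ G_3=5
G_3=5  [base 8] 5  →[8↦9]→  5 = 5  −1 ⇒ G_4=4
G_4=4  [base 9] 4  →[9↦10]→  4 = 4  −1 ⇒ G_5=3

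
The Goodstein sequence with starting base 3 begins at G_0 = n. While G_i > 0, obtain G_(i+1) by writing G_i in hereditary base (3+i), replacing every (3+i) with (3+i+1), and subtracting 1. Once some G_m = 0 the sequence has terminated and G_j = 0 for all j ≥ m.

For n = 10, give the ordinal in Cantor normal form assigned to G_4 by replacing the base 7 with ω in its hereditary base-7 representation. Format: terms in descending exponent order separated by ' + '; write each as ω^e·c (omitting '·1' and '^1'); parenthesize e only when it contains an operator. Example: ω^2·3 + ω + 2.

ω·4 + 2

step 0: 10 = 3^2 + 1; sub 4 for 3: 4^2 + 1; = 17; G_1 = 17−1 = 16
step 1: 16 = 4^2; sub 5 for 4: 5^2; = 25; G_2 = 25−1 = 24
step 2: 24 = 4·5 + 4; sub 6 for 5: 4·6 + 4; = 28; G_3 = 28−1 = 27
step 3: 27 = 4·6 + 3; sub 7 for 6: 4·7 + 3; = 31; G_4 = 31−1 = 30
step 4: 30 = 4·7 + 2; sub 8 for 7: 4·8 + 2; = 34; G_5 = 34−1 = 33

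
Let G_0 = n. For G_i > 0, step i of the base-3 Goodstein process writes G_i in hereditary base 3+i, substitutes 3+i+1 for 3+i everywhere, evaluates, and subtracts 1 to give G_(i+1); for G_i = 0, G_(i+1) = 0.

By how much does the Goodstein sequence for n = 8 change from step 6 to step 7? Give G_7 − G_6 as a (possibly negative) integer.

G_0 = 8. HB_3(8) = 2·3 + 2. Bump = 10. G_1 = 9.
G_1 = 9. HB_4(9) = 2·4 + 1. Bump = 11. G_2 = 10.
G_2 = 10. HB_5(10) = 2·5. Bump = 12. G_3 = 11.
G_3 = 11. HB_6(11) = 6 + 5. Bump = 12. G_4 = 11.
G_4 = 11. HB_7(11) = 7 + 4. Bump = 12. G_5 = 11.
G_5 = 11. HB_8(11) = 8 + 3. Bump = 12. G_6 = 11.
G_6 = 11. HB_9(11) = 9 + 2. Bump = 12. G_7 = 11.

0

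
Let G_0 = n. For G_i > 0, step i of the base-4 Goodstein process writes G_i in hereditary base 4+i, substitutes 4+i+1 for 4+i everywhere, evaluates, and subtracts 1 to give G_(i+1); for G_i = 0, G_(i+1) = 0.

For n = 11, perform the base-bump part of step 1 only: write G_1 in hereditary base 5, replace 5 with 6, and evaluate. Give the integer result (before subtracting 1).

G_0=11  [base 4] 2·4 + 3  →[4↦5]→  2·5 + 3 = 13  −1 ⇒ G_1=12
G_1=12  [base 5] 2·5 + 2  →[5↦6]→  2·6 + 2 = 14  −1 ⇒ G_2=13

14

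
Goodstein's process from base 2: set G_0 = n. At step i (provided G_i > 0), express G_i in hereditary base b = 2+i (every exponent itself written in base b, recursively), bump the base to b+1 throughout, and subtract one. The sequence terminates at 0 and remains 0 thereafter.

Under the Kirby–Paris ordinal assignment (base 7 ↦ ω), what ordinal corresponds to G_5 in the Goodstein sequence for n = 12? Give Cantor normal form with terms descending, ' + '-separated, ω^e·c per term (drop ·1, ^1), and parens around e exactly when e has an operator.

(0) 12|_2 = 2^(2 + 1) + 2^2 ↦ 3^(3 + 1) + 3^3|_3 = 108 ⇒ 107
(1) 107|_3 = 3^(3 + 1) + 2·3^2 + 2·3 + 2 ↦ 4^(4 + 1) + 2·4^2 + 2·4 + 2|_4 = 1066 ⇒ 1065
(2) 1065|_4 = 4^(4 + 1) + 2·4^2 + 2·4 + 1 ↦ 5^(5 + 1) + 2·5^2 + 2·5 + 1|_5 = 15686 ⇒ 15685
(3) 15685|_5 = 5^(5 + 1) + 2·5^2 + 2·5 ↦ 6^(6 + 1) + 2·6^2 + 2·6|_6 = 280020 ⇒ 280019
(4) 280019|_6 = 6^(6 + 1) + 2·6^2 + 6 + 5 ↦ 7^(7 + 1) + 2·7^2 + 7 + 5|_7 = 5764911 ⇒ 5764910

ω^(ω + 1) + ω^2·2 + ω + 4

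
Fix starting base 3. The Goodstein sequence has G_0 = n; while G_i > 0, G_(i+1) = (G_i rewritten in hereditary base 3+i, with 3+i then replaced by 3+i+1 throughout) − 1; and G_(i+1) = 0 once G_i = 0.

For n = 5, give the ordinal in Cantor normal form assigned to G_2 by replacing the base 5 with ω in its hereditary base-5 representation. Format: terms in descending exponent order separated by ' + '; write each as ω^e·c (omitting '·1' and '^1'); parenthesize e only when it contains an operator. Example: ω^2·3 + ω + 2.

ω

base 3: 5 = 3 + 2; at 4: 4 + 2 = 6; next = 5
base 4: 5 = 4 + 1; at 5: 5 + 1 = 6; next = 5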